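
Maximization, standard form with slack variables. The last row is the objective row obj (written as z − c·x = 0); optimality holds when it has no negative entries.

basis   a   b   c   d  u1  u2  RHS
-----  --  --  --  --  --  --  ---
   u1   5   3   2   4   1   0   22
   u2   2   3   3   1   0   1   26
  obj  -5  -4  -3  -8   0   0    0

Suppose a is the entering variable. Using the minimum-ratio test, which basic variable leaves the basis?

u1

Column a entries and ratios — u1: 22/5 = 22/5; u2: 26/2 = 13.
Smallest ratio is 22/5 in the row of u1, so u1 leaves.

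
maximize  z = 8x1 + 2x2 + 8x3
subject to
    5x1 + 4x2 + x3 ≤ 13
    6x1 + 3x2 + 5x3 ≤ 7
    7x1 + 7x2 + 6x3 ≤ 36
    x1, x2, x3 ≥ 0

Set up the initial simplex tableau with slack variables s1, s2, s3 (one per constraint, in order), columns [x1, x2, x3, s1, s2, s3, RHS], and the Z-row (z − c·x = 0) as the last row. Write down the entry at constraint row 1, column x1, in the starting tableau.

Constraint 1 has coefficient 5 on x1.

5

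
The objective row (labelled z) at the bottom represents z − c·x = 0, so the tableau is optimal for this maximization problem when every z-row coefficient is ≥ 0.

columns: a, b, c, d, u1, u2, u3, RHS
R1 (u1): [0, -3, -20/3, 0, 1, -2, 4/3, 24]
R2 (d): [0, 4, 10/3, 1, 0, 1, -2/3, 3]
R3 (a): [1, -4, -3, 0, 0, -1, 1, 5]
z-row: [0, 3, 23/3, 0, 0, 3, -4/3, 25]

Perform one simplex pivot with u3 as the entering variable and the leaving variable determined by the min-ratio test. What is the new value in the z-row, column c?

11/3

Ratio test on column u3 — row 1: 24/(4/3) = 18; row 2: entry -2/3 ≤ 0; row 3: 5/1 = 5. Minimum is 5 at row 3 (a leaves); pivot element 1.
Divide row 3 by 1; eliminate column u3 from the other rows.
z-row update in column c: 23/3 − (-4/3)·(-3) = 11/3.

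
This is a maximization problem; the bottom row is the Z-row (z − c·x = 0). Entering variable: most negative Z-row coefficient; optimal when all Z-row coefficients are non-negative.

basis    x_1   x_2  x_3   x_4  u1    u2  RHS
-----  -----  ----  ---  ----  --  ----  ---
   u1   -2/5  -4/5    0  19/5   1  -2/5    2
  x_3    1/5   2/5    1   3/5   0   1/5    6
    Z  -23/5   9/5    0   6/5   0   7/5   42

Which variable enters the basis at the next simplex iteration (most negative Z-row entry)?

x_1

Negative Z-row entries: x_1: -23/5.
The most negative is -23/5 in column x_1, so x_1 enters.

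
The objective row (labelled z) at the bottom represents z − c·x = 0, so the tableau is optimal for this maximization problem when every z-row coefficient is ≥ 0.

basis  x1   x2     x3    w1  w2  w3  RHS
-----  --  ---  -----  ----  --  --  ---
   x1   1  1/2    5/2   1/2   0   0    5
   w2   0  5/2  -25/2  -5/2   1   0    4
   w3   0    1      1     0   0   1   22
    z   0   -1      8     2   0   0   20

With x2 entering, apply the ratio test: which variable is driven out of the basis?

Column x2 entries and ratios — x1: 5/(1/2) = 10; w2: 4/(5/2) = 8/5; w3: 22/1 = 22.
Smallest ratio is 8/5 in the row of w2, so w2 leaves.

w2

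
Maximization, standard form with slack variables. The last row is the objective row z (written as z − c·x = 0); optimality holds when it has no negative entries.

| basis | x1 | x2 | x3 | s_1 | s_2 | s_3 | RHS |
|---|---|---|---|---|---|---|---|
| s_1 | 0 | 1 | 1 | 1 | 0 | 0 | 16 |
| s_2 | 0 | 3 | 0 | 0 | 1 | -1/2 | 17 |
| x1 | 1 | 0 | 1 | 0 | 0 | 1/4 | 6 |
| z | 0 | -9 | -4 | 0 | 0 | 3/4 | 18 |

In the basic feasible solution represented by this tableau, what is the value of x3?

x3 is not in the basis, so in the current basic feasible solution x3 = 0.

0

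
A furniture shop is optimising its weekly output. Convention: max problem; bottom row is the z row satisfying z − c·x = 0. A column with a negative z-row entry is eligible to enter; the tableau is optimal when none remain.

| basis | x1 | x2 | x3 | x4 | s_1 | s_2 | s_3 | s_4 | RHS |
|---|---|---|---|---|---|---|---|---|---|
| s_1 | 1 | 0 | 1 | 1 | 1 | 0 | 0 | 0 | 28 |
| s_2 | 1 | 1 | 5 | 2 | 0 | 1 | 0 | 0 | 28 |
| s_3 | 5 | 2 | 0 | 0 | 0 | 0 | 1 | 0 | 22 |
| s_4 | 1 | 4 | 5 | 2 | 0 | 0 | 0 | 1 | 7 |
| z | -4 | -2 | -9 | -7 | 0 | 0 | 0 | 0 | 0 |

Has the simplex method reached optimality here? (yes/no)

no

The z-row has a negative entry -9 in column x3, so it is not optimal.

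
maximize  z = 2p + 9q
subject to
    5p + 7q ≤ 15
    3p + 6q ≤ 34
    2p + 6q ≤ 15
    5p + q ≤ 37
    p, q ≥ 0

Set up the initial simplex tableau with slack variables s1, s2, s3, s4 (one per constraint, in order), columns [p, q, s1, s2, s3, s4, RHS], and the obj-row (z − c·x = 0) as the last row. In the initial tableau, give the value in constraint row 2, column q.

6

Constraint 2 has coefficient 6 on q.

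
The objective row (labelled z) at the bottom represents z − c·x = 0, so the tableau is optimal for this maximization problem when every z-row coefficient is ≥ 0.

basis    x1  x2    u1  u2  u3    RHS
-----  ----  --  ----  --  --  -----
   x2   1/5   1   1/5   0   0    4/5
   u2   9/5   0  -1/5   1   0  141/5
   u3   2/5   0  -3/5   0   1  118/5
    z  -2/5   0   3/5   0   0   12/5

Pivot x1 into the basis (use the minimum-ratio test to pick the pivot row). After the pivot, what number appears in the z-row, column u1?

Ratio test on column x1 — row 1: (4/5)/(1/5) = 4; row 2: (141/5)/(9/5) = 47/3; row 3: (118/5)/(2/5) = 59. Minimum is 4 at row 1 (x2 leaves); pivot element 1/5.
Divide row 1 by 1/5; eliminate column x1 from the other rows.
z-row update in column u1: 3/5 − (-2/5)·1 = 1.

1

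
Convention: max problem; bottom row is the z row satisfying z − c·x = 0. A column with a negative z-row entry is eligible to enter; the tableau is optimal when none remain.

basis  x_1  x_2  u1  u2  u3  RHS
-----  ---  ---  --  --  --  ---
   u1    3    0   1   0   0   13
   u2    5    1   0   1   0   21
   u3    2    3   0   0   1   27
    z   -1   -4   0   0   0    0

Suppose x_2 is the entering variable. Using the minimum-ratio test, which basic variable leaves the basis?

u3

Column x_2 entries and ratios — u1: 0 ≤ 0, skip; u2: 21/1 = 21; u3: 27/3 = 9.
Smallest ratio is 9 in the row of u3, so u3 leaves.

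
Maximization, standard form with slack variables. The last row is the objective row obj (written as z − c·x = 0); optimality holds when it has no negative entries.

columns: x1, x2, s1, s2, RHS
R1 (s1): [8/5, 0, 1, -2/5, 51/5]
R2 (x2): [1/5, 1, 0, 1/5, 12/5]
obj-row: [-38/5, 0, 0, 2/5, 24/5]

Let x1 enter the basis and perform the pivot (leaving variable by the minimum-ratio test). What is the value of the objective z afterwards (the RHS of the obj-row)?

Ratio test on column x1 — row 1: (51/5)/(8/5) = 51/8; row 2: (12/5)/(1/5) = 12. Minimum is 51/8 at row 1 (s1 leaves); pivot element 8/5.
Pivot on row 1; the obj-row RHS becomes 24/5 − (-38/5)·(51/8) = 213/4.

213/4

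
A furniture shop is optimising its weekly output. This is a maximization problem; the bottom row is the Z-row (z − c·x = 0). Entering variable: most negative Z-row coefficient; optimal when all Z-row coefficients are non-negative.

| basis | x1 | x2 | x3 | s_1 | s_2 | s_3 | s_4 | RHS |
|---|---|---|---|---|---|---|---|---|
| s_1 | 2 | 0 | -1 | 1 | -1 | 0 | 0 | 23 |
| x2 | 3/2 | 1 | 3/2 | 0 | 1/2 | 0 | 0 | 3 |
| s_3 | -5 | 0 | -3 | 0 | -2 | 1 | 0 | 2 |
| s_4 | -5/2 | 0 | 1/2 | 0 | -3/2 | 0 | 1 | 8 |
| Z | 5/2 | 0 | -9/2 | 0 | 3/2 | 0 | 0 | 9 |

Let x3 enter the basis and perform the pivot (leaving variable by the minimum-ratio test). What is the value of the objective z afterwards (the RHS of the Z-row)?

18

Ratio test on column x3 — row 1: entry -1 ≤ 0; row 2: 3/(3/2) = 2; row 3: entry -3 ≤ 0; row 4: 8/(1/2) = 16. Minimum is 2 at row 2 (x2 leaves); pivot element 3/2.
Pivot on row 2; the Z-row RHS becomes 9 − (-9/2)·2 = 18.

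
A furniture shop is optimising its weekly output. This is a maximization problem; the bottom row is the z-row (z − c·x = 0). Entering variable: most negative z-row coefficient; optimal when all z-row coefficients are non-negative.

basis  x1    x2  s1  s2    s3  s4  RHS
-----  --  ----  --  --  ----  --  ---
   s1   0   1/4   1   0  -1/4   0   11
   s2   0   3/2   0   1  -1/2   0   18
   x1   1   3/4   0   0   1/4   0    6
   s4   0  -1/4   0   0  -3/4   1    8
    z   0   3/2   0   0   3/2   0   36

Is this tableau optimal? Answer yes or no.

Every z-row coefficient is ≥ 0, so the tableau is optimal.

yes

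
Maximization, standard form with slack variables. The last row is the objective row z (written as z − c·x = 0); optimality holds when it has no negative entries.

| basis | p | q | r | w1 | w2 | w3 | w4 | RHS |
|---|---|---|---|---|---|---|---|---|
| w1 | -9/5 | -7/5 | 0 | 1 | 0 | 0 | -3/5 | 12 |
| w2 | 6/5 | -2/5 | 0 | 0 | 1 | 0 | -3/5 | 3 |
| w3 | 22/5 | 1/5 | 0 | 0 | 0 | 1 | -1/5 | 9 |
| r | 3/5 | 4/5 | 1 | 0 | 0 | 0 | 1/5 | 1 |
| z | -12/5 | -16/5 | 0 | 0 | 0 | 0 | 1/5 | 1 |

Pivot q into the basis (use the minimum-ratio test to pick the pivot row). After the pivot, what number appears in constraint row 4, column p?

3/4

Ratio test on column q — row 1: entry -7/5 ≤ 0; row 2: entry -2/5 ≤ 0; row 3: 9/(1/5) = 45; row 4: 1/(4/5) = 5/4. Minimum is 5/4 at row 4 (r leaves); pivot element 4/5.
Divide row 4 by 4/5; eliminate column q from the other rows.
In the new row 4, the p entry is the old entry divided by the pivot: (3/5)/(4/5) = 3/4.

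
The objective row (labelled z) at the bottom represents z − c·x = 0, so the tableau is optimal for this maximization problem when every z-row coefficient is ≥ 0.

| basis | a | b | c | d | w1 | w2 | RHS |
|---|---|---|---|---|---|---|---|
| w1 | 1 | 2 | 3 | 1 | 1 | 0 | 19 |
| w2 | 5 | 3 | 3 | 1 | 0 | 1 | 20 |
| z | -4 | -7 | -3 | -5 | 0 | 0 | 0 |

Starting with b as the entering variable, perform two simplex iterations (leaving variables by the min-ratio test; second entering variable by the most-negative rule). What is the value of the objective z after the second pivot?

Ratio test on column b — row 1: 19/2 = 19/2; row 2: 20/3 = 20/3. Minimum is 20/3 at row 2 (w2 leaves); pivot element 3.
Pivot on row 2; the z-row RHS becomes 0 − (-7)·(20/3) = 140/3.
Next entering variable (most negative z-row entry -8/3): d.
Ratio test on column d — row 1: (17/3)/(1/3) = 17; row 2: (20/3)/(1/3) = 20. Minimum is 17 at row 1 (w1 leaves); pivot element 1/3.
After the second pivot the z-row RHS is 140/3 − (-8/3)·17 = 92.

92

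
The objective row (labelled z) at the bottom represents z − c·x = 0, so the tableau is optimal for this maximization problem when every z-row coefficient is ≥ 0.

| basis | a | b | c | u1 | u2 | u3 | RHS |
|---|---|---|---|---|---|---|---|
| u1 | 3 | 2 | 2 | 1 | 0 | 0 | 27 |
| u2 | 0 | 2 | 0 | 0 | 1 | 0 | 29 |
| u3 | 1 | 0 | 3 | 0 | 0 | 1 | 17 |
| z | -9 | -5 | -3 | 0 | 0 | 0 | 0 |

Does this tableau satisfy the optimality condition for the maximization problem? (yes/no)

The z-row has a negative entry -9 in column a, so it is not optimal.

no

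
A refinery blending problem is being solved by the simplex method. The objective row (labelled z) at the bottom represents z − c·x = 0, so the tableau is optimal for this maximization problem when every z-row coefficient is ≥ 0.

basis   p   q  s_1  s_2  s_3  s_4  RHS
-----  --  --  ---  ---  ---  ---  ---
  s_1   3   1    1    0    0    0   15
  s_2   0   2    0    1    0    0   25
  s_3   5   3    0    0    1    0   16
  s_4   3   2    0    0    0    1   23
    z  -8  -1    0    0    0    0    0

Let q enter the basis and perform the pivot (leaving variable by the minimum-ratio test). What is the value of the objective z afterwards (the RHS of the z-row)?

16/3

Ratio test on column q — row 1: 15/1 = 15; row 2: 25/2 = 25/2; row 3: 16/3 = 16/3; row 4: 23/2 = 23/2. Minimum is 16/3 at row 3 (s_3 leaves); pivot element 3.
Pivot on row 3; the z-row RHS becomes 0 − (-1)·(16/3) = 16/3.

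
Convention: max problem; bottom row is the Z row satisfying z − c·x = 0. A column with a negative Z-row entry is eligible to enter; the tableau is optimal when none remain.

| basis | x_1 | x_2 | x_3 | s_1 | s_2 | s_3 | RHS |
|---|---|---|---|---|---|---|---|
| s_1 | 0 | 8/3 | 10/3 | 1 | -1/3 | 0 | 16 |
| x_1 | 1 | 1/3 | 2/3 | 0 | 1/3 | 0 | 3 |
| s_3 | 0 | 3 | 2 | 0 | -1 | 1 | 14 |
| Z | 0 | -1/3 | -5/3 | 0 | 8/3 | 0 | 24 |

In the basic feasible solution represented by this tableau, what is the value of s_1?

s_1 is basic (row 1); its value is the RHS of that row, 16.

16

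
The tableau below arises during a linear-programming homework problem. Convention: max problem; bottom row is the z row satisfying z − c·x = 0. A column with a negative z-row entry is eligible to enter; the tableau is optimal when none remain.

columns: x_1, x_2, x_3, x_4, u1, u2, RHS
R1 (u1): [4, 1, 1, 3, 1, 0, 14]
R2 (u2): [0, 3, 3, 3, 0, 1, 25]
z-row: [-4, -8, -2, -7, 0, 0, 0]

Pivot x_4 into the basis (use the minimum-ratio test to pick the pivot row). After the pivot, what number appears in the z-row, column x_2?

Ratio test on column x_4 — row 1: 14/3 = 14/3; row 2: 25/3 = 25/3. Minimum is 14/3 at row 1 (u1 leaves); pivot element 3.
Divide row 1 by 3; eliminate column x_4 from the other rows.
z-row update in column x_2: -8 − (-7)·(1/3) = -17/3.

-17/3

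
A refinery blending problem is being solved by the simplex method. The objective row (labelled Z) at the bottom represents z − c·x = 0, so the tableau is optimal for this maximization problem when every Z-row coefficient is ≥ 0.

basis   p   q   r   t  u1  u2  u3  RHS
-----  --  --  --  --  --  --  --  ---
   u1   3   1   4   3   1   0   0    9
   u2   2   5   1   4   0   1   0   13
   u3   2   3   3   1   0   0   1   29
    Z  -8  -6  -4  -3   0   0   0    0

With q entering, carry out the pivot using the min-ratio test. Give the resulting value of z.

Ratio test on column q — row 1: 9/1 = 9; row 2: 13/5 = 13/5; row 3: 29/3 = 29/3. Minimum is 13/5 at row 2 (u2 leaves); pivot element 5.
Pivot on row 2; the Z-row RHS becomes 0 − (-6)·(13/5) = 78/5.

78/5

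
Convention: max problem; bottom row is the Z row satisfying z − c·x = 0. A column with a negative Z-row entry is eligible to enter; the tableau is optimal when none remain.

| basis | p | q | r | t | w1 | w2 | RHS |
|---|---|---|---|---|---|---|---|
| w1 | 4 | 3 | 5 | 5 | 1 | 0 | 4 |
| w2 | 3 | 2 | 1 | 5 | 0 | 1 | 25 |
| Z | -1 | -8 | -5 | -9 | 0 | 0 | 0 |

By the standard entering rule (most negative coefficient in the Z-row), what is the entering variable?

t

Negative Z-row entries: p: -1, q: -8, r: -5, t: -9.
The most negative is -9 in column t, so t enters.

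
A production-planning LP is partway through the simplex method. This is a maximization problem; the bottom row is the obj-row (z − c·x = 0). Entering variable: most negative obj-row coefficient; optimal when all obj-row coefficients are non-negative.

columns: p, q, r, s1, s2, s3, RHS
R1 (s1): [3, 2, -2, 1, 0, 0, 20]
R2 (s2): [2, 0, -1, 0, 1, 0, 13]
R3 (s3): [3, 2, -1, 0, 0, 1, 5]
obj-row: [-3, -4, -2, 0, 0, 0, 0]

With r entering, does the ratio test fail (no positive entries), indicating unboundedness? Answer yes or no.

Every constraint-row entry in column r is ≤ 0, so increasing r is unbounded.

yes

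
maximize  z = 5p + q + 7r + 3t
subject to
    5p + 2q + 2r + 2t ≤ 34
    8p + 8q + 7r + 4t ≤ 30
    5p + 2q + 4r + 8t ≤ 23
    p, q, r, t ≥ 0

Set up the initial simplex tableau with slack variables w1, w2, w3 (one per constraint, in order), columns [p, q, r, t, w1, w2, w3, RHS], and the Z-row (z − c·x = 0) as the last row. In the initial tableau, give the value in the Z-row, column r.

-7

The Z-row carries the negated objective coefficients: the r entry is -7.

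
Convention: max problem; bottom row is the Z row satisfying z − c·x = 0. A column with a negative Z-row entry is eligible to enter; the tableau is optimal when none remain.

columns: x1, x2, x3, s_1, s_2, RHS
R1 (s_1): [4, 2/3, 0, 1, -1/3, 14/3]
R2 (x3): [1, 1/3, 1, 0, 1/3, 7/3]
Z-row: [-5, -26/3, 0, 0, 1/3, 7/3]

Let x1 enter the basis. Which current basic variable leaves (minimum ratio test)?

s_1

Column x1 entries and ratios — s_1: (14/3)/4 = 7/6; x3: (7/3)/1 = 7/3.
Smallest ratio is 7/6 in the row of s_1, so s_1 leaves.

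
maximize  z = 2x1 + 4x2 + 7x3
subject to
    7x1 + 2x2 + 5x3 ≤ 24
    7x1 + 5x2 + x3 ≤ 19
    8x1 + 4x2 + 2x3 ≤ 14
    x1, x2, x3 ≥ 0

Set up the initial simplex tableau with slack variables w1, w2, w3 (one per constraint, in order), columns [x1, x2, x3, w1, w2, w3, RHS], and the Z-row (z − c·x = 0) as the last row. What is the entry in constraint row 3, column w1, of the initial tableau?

Slack w1 belongs to constraint 1; its column is the unit vector e_1, so the entry in row 3 is 0.

0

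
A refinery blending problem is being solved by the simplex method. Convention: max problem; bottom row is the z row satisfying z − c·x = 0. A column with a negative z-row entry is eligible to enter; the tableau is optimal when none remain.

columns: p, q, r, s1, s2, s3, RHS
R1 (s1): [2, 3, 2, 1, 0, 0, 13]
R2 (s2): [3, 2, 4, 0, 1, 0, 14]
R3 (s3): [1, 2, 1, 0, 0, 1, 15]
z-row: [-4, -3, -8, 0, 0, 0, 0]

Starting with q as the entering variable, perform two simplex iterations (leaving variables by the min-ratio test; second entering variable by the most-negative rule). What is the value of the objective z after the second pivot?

Ratio test on column q — row 1: 13/3 = 13/3; row 2: 14/2 = 7; row 3: 15/2 = 15/2. Minimum is 13/3 at row 1 (s1 leaves); pivot element 3.
Pivot on row 1; the z-row RHS becomes 0 − (-3)·(13/3) = 13.
Next entering variable (most negative z-row entry -6): r.
Ratio test on column r — row 1: (13/3)/(2/3) = 13/2; row 2: (16/3)/(8/3) = 2; row 3: entry -1/3 ≤ 0. Minimum is 2 at row 2 (s2 leaves); pivot element 8/3.
After the second pivot the z-row RHS is 13 − (-6)·2 = 25.

25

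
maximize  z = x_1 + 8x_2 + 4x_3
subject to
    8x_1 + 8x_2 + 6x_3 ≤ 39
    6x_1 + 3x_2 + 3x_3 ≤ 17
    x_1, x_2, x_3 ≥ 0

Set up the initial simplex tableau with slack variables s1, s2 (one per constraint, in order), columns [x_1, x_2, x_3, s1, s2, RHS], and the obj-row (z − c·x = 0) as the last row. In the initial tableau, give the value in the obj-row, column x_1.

The obj-row carries the negated objective coefficients: the x_1 entry is -1.

-1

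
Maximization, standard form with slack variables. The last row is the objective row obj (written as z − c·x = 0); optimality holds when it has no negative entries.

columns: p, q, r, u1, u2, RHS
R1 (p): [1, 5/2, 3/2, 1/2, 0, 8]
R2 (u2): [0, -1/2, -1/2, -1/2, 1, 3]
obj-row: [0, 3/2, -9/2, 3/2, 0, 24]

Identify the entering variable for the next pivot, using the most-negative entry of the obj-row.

r

Negative obj-row entries: r: -9/2.
The most negative is -9/2 in column r, so r enters.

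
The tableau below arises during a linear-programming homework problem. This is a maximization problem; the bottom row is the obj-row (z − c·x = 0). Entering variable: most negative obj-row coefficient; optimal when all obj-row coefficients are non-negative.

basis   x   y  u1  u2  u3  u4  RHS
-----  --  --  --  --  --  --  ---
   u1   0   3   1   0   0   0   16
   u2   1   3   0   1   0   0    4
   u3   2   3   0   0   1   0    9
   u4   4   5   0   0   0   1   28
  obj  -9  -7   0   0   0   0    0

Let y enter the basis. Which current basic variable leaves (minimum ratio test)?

Column y entries and ratios — u1: 16/3 = 16/3; u2: 4/3 = 4/3; u3: 9/3 = 3; u4: 28/5 = 28/5.
Smallest ratio is 4/3 in the row of u2, so u2 leaves.

u2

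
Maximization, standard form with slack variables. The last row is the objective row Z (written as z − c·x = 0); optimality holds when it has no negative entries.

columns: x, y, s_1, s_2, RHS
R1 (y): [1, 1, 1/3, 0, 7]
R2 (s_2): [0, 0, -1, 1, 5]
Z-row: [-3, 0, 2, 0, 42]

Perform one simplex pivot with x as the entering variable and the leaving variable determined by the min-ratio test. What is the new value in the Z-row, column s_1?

Ratio test on column x — row 1: 7/1 = 7; row 2: entry 0 ≤ 0. Minimum is 7 at row 1 (y leaves); pivot element 1.
Divide row 1 by 1; eliminate column x from the other rows.
Z-row update in column s_1: 2 − (-3)·(1/3) = 3.

3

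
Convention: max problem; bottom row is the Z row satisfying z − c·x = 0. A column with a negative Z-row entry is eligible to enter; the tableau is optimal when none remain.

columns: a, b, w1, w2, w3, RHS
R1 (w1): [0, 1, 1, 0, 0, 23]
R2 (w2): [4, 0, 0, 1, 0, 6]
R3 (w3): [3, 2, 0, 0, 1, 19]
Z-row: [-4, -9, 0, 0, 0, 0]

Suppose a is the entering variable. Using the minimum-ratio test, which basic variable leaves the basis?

Column a entries and ratios — w1: 0 ≤ 0, skip; w2: 6/4 = 3/2; w3: 19/3 = 19/3.
Smallest ratio is 3/2 in the row of w2, so w2 leaves.

w2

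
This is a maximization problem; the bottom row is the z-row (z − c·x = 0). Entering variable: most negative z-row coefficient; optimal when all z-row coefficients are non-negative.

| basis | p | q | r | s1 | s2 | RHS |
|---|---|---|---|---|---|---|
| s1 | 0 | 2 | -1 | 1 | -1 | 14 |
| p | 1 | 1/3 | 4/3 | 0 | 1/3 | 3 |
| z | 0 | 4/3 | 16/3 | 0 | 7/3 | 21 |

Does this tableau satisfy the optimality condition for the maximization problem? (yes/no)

Every z-row coefficient is ≥ 0, so the tableau is optimal.

yes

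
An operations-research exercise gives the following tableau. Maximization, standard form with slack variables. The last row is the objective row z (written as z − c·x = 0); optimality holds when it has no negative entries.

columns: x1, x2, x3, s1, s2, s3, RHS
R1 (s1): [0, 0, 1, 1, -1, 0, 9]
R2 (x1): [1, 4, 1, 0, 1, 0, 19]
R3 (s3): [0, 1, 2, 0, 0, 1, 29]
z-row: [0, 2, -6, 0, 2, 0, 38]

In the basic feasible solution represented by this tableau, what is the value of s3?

s3 is basic (row 3); its value is the RHS of that row, 29.

29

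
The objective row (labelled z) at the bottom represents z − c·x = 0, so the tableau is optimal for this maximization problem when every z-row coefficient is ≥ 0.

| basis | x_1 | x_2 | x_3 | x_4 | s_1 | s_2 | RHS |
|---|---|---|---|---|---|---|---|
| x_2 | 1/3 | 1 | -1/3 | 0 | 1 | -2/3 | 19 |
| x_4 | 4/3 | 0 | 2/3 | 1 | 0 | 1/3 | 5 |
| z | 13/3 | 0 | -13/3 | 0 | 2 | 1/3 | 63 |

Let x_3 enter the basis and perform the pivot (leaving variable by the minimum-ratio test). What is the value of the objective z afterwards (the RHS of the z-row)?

191/2

Ratio test on column x_3 — row 1: entry -1/3 ≤ 0; row 2: 5/(2/3) = 15/2. Minimum is 15/2 at row 2 (x_4 leaves); pivot element 2/3.
Pivot on row 2; the z-row RHS becomes 63 − (-13/3)·(15/2) = 191/2.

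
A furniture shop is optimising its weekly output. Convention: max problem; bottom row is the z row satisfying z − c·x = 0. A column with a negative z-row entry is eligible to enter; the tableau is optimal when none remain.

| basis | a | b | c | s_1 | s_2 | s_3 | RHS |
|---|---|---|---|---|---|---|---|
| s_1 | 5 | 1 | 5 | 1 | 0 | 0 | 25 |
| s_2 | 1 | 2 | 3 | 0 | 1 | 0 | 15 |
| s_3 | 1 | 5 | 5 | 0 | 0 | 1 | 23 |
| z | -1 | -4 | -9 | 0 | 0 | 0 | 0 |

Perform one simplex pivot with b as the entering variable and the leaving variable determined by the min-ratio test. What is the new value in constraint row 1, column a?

Ratio test on column b — row 1: 25/1 = 25; row 2: 15/2 = 15/2; row 3: 23/5 = 23/5. Minimum is 23/5 at row 3 (s_3 leaves); pivot element 5.
Divide row 3 by 5; eliminate column b from the other rows.
Row 1 update in column a: 5 − 1·(1/5) = 24/5.

24/5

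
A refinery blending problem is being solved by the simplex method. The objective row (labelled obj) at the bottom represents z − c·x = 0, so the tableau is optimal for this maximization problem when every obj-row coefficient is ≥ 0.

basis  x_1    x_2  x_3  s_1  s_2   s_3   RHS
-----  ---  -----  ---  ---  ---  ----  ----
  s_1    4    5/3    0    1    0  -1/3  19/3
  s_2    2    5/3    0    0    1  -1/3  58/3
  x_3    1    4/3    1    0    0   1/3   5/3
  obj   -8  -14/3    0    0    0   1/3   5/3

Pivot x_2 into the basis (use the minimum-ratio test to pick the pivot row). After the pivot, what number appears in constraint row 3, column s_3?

Ratio test on column x_2 — row 1: (19/3)/(5/3) = 19/5; row 2: (58/3)/(5/3) = 58/5; row 3: (5/3)/(4/3) = 5/4. Minimum is 5/4 at row 3 (x_3 leaves); pivot element 4/3.
Divide row 3 by 4/3; eliminate column x_2 from the other rows.
In the new row 3, the s_3 entry is the old entry divided by the pivot: (1/3)/(4/3) = 1/4.

1/4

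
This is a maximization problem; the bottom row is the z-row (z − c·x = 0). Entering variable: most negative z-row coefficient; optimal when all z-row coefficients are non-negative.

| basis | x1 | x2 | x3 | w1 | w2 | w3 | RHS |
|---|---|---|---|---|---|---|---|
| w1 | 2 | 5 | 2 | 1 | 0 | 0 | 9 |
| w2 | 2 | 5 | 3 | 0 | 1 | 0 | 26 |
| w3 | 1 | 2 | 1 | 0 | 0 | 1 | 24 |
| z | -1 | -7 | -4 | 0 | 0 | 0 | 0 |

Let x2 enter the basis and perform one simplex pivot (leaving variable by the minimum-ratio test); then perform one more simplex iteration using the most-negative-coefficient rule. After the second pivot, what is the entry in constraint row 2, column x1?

-1

Ratio test on column x2 — row 1: 9/5 = 9/5; row 2: 26/5 = 26/5; row 3: 24/2 = 12. Minimum is 9/5 at row 1 (w1 leaves); pivot element 5.
Divide row 1 by 5; eliminate column x2 from the other rows.
Second iteration: most negative z-row entry is -6/5 in column x3, so x3 enters.
Ratio test on column x3 — row 1: (9/5)/(2/5) = 9/2; row 2: 17/1 = 17; row 3: (102/5)/(1/5) = 102. Minimum is 9/2 at row 1 (x2 leaves); pivot element 2/5.
Divide row 1 by 2/5; eliminate column x3 from the other rows.
After both pivots, the entry at constraint row 2, column x1 is -1.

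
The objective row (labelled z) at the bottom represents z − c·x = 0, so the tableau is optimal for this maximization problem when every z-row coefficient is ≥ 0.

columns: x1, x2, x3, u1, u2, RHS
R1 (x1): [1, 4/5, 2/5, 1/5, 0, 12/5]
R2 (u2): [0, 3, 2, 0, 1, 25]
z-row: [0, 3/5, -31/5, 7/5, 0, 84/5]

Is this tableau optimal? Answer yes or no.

The z-row has a negative entry -31/5 in column x3, so it is not optimal.

no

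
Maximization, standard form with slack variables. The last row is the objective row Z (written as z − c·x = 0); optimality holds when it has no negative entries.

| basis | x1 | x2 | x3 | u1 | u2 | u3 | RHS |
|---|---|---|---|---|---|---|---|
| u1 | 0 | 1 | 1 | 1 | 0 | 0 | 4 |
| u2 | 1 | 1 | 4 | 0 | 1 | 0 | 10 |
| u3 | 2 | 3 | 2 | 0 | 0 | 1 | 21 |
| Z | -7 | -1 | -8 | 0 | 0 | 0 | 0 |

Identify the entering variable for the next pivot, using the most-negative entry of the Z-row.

Negative Z-row entries: x1: -7, x2: -1, x3: -8.
The most negative is -8 in column x3, so x3 enters.

x3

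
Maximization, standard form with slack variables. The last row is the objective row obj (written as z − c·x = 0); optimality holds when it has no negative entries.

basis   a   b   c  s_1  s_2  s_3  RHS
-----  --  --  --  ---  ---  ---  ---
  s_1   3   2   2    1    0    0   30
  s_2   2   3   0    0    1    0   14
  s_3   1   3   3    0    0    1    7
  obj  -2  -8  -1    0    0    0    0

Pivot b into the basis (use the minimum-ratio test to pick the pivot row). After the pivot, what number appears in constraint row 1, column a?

Ratio test on column b — row 1: 30/2 = 15; row 2: 14/3 = 14/3; row 3: 7/3 = 7/3. Minimum is 7/3 at row 3 (s_3 leaves); pivot element 3.
Divide row 3 by 3; eliminate column b from the other rows.
Row 1 update in column a: 3 − 2·(1/3) = 7/3.

7/3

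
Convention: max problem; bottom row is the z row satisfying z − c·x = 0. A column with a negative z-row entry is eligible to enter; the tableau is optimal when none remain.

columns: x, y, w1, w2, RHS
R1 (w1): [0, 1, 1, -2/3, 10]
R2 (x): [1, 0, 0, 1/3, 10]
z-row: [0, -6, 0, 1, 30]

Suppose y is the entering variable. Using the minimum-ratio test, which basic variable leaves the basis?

Column y entries and ratios — w1: 10/1 = 10; x: 0 ≤ 0, skip.
Smallest ratio is 10 in the row of w1, so w1 leaves.

w1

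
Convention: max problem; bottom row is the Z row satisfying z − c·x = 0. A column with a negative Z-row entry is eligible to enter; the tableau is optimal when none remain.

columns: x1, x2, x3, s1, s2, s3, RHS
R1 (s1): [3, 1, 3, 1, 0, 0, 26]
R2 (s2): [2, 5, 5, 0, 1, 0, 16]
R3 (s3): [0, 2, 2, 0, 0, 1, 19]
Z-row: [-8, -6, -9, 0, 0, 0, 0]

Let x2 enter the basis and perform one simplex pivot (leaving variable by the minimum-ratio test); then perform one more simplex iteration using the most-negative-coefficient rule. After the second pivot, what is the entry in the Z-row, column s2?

Ratio test on column x2 — row 1: 26/1 = 26; row 2: 16/5 = 16/5; row 3: 19/2 = 19/2. Minimum is 16/5 at row 2 (s2 leaves); pivot element 5.
Divide row 2 by 5; eliminate column x2 from the other rows.
Second iteration: most negative Z-row entry is -28/5 in column x1, so x1 enters.
Ratio test on column x1 — row 1: (114/5)/(13/5) = 114/13; row 2: (16/5)/(2/5) = 8; row 3: entry -4/5 ≤ 0. Minimum is 8 at row 2 (x2 leaves); pivot element 2/5.
Divide row 2 by 2/5; eliminate column x1 from the other rows.
After both pivots, the entry at the Z-row, column s2 is 4.

4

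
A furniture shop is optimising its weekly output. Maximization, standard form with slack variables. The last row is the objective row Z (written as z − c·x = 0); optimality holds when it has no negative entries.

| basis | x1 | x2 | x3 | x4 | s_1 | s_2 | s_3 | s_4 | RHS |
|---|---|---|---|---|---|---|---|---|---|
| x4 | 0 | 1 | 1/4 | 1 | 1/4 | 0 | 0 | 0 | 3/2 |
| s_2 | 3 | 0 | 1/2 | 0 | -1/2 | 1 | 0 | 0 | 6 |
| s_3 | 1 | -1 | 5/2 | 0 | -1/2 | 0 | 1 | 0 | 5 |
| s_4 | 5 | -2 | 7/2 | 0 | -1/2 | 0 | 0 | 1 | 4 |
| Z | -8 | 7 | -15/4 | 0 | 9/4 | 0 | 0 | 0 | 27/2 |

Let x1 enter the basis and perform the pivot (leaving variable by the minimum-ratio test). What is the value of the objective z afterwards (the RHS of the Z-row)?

199/10

Ratio test on column x1 — row 1: entry 0 ≤ 0; row 2: 6/3 = 2; row 3: 5/1 = 5; row 4: 4/5 = 4/5. Minimum is 4/5 at row 4 (s_4 leaves); pivot element 5.
Pivot on row 4; the Z-row RHS becomes 27/2 − (-8)·(4/5) = 199/10.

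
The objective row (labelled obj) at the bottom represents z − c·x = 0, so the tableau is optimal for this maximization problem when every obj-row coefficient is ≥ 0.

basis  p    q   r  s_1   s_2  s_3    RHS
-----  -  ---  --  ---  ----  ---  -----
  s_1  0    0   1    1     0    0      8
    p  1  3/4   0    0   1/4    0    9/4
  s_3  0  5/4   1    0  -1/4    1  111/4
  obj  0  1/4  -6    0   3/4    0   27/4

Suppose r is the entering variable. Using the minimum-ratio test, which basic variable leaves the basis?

Column r entries and ratios — s_1: 8/1 = 8; p: 0 ≤ 0, skip; s_3: (111/4)/1 = 111/4.
Smallest ratio is 8 in the row of s_1, so s_1 leaves.

s_1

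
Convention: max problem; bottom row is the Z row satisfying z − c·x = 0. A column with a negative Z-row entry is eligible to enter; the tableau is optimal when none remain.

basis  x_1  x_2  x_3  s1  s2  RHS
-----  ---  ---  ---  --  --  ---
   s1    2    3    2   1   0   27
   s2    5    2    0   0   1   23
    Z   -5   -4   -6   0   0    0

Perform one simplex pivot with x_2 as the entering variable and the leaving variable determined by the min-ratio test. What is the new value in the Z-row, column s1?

Ratio test on column x_2 — row 1: 27/3 = 9; row 2: 23/2 = 23/2. Minimum is 9 at row 1 (s1 leaves); pivot element 3.
Divide row 1 by 3; eliminate column x_2 from the other rows.
Z-row update in column s1: 0 − (-4)·(1/3) = 4/3.

4/3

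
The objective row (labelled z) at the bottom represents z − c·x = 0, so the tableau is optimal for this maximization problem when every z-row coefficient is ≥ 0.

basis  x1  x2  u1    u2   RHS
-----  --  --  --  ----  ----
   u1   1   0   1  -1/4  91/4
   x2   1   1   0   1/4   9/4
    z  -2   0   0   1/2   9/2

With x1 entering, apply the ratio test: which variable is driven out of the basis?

Column x1 entries and ratios — u1: (91/4)/1 = 91/4; x2: (9/4)/1 = 9/4.
Smallest ratio is 9/4 in the row of x2, so x2 leaves.

x2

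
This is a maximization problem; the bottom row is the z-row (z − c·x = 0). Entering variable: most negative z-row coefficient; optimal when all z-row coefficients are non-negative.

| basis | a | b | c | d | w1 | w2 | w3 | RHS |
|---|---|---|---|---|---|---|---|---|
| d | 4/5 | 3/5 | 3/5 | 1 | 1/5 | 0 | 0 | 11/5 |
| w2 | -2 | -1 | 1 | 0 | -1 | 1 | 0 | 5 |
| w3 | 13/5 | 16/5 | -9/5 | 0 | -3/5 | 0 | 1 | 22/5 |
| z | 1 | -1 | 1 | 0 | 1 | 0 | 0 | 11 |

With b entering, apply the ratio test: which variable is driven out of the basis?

w3

Column b entries and ratios — d: (11/5)/(3/5) = 11/3; w2: -1 ≤ 0, skip; w3: (22/5)/(16/5) = 11/8.
Smallest ratio is 11/8 in the row of w3, so w3 leaves.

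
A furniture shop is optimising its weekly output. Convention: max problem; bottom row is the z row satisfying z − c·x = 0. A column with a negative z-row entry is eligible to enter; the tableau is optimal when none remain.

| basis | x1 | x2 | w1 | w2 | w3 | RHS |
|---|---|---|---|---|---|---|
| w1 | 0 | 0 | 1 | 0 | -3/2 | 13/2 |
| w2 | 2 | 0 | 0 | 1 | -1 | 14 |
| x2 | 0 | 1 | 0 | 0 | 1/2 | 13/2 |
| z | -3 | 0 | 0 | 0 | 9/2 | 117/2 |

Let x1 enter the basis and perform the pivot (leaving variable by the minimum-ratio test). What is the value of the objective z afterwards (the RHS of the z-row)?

159/2

Ratio test on column x1 — row 1: entry 0 ≤ 0; row 2: 14/2 = 7; row 3: entry 0 ≤ 0. Minimum is 7 at row 2 (w2 leaves); pivot element 2.
Pivot on row 2; the z-row RHS becomes 117/2 − (-3)·7 = 159/2.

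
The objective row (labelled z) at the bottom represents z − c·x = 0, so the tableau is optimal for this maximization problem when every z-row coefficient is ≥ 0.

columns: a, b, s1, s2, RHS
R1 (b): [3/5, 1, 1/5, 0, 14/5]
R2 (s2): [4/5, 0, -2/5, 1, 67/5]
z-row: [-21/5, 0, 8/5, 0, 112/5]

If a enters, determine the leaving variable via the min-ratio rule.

Column a entries and ratios — b: (14/5)/(3/5) = 14/3; s2: (67/5)/(4/5) = 67/4.
Smallest ratio is 14/3 in the row of b, so b leaves.

b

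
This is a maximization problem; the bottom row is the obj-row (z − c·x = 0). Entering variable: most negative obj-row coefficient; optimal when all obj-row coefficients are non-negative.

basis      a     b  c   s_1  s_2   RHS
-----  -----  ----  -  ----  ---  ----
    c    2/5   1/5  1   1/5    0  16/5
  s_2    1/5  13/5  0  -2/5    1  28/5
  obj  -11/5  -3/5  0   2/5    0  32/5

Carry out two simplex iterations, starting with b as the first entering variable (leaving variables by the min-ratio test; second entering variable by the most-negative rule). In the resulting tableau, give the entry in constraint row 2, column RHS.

Ratio test on column b — row 1: (16/5)/(1/5) = 16; row 2: (28/5)/(13/5) = 28/13. Minimum is 28/13 at row 2 (s_2 leaves); pivot element 13/5.
Divide row 2 by 13/5; eliminate column b from the other rows.
Second iteration: most negative obj-row entry is -28/13 in column a, so a enters.
Ratio test on column a — row 1: (36/13)/(5/13) = 36/5; row 2: (28/13)/(1/13) = 28. Minimum is 36/5 at row 1 (c leaves); pivot element 5/13.
Divide row 1 by 5/13; eliminate column a from the other rows.
After both pivots, the entry at constraint row 2, column RHS is 8/5.

8/5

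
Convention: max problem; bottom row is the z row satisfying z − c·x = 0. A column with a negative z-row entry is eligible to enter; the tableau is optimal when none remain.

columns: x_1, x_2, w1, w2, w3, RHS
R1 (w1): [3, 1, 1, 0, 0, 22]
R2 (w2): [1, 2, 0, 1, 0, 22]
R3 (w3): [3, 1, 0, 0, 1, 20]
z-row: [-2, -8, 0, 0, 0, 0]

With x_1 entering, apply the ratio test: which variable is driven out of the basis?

w3

Column x_1 entries and ratios — w1: 22/3 = 22/3; w2: 22/1 = 22; w3: 20/3 = 20/3.
Smallest ratio is 20/3 in the row of w3, so w3 leaves.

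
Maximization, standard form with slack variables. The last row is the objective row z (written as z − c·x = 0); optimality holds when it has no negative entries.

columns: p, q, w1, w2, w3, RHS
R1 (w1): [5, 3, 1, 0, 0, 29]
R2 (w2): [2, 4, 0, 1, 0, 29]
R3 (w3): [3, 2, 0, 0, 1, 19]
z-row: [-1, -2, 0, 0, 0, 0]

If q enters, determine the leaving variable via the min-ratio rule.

w2

Column q entries and ratios — w1: 29/3 = 29/3; w2: 29/4 = 29/4; w3: 19/2 = 19/2.
Smallest ratio is 29/4 in the row of w2, so w2 leaves.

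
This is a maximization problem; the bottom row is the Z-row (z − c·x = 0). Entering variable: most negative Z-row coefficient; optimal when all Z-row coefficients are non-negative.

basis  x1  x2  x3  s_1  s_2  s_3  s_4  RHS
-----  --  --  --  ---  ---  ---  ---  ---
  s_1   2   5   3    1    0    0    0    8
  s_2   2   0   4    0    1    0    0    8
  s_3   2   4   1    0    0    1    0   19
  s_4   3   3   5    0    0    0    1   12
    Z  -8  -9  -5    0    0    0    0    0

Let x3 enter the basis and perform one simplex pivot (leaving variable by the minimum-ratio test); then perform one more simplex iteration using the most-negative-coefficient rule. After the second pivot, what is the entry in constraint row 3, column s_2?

7/20

Ratio test on column x3 — row 1: 8/3 = 8/3; row 2: 8/4 = 2; row 3: 19/1 = 19; row 4: 12/5 = 12/5. Minimum is 2 at row 2 (s_2 leaves); pivot element 4.
Divide row 2 by 4; eliminate column x3 from the other rows.
Second iteration: most negative Z-row entry is -9 in column x2, so x2 enters.
Ratio test on column x2 — row 1: 2/5 = 2/5; row 2: entry 0 ≤ 0; row 3: 17/4 = 17/4; row 4: 2/3 = 2/3. Minimum is 2/5 at row 1 (s_1 leaves); pivot element 5.
Divide row 1 by 5; eliminate column x2 from the other rows.
After both pivots, the entry at constraint row 3, column s_2 is 7/20.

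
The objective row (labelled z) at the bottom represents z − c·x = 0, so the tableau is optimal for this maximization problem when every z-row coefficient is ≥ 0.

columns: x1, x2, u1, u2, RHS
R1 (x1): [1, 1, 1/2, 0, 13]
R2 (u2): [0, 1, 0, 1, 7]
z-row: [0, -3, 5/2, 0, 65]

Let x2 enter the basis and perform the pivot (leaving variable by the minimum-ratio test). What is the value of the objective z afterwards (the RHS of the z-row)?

Ratio test on column x2 — row 1: 13/1 = 13; row 2: 7/1 = 7. Minimum is 7 at row 2 (u2 leaves); pivot element 1.
Pivot on row 2; the z-row RHS becomes 65 − (-3)·7 = 86.

86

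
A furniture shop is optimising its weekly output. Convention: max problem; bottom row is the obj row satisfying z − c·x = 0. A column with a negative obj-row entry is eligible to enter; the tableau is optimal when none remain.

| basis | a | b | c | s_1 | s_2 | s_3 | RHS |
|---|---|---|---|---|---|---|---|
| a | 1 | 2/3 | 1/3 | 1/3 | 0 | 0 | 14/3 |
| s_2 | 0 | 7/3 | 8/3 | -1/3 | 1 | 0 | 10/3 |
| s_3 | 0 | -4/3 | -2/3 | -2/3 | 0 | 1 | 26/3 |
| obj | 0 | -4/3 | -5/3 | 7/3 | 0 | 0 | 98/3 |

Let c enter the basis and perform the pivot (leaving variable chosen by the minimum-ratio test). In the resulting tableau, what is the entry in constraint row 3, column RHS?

Ratio test on column c — row 1: (14/3)/(1/3) = 14; row 2: (10/3)/(8/3) = 5/4; row 3: entry -2/3 ≤ 0. Minimum is 5/4 at row 2 (s_2 leaves); pivot element 8/3.
Divide row 2 by 8/3; eliminate column c from the other rows.
Row 3 update in column RHS: 26/3 − (-2/3)·(5/4) = 19/2.

19/2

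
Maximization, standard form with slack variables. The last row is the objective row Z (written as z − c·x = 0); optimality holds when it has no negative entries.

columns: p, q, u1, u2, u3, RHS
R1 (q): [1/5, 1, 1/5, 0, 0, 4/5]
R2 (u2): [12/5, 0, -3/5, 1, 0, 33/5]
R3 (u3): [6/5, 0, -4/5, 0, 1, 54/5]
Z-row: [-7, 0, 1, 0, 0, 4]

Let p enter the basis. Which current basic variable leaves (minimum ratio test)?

u2

Column p entries and ratios — q: (4/5)/(1/5) = 4; u2: (33/5)/(12/5) = 11/4; u3: (54/5)/(6/5) = 9.
Smallest ratio is 11/4 in the row of u2, so u2 leaves.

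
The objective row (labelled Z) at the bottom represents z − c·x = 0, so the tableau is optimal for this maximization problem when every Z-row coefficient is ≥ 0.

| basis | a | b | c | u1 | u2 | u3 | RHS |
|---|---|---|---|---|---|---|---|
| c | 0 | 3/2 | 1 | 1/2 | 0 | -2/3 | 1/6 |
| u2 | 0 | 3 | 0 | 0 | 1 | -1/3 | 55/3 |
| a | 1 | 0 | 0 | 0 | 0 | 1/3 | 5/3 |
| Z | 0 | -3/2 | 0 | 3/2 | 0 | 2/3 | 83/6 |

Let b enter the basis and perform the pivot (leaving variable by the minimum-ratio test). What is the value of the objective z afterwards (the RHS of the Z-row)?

Ratio test on column b — row 1: (1/6)/(3/2) = 1/9; row 2: (55/3)/3 = 55/9; row 3: entry 0 ≤ 0. Minimum is 1/9 at row 1 (c leaves); pivot element 3/2.
Pivot on row 1; the Z-row RHS becomes 83/6 − (-3/2)·(1/9) = 14.

14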